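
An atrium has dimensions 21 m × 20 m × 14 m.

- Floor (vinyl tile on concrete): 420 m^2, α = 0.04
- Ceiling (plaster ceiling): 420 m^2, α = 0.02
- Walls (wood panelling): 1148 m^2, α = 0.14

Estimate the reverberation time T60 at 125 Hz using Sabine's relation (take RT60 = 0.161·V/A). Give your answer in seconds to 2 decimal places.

Total absorption A = 420×0.04 + 420×0.02 + 1148×0.14
  = 16.800 + 8.400 + 160.720 = 185.920 m^2 sabins.
V = 21·20·14 = 5880 m³.
Sabine: RT60 = 0.161 × 5880 / 185.920 = 5.09 s.

5.09 s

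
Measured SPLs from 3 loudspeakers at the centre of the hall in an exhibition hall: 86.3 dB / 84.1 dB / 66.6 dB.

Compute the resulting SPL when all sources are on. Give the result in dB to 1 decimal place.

Σ 10^(Lᵢ/10) = 6.882e+08.
L_total = 10·log₁₀(6.882e+08) = 88.4 dB.

88.4 dB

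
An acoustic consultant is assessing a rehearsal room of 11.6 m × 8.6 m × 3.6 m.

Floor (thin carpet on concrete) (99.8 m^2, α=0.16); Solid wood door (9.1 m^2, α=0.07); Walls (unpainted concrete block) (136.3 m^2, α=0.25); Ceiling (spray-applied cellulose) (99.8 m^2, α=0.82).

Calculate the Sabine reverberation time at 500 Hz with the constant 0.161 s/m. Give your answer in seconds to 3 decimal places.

Summing Sᵢαᵢ: 15.968 + 0.637 + 34.075 + 81.836 → A = 132.516 sabins.
Room volume: 359.136 m³.
T = 0.161 V/A = 0.161·359.136/132.516 = 0.436 s.

0.436 s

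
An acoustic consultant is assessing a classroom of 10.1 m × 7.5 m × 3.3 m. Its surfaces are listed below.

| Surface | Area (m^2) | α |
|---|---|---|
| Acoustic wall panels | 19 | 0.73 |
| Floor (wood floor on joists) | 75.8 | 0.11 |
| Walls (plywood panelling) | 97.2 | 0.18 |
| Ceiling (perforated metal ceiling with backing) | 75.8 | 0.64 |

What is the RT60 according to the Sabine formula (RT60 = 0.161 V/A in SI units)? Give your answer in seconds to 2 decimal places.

Equivalent absorption area: A = 19·0.73 + 75.8·0.11 + 97.2·0.18 + 75.8·0.64 = 88.216 m^2.
Room volume: 249.975 m³.
Sabine: RT60 = 0.161 × 249.975 / 88.216 = 0.46 s.

0.46 s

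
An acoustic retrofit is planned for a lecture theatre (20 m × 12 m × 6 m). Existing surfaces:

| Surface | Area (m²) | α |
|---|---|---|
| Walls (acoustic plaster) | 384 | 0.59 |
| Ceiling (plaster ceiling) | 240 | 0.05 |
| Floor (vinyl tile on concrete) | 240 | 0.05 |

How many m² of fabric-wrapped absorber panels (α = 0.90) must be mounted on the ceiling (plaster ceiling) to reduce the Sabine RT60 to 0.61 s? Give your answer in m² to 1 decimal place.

152.4

Equivalent absorption area: A₁ = 384·0.59 + 240·0.05 + 240·0.05 = 250.560 m².
Required A₂ = 0.161·1440/0.61 = 380.066 sabins.
ΔA needed = 380.066 − 250.560 = 129.506 sabins.
Each m² of panel replacing the ceiling (plaster ceiling) adds (0.90 − 0.05) = 0.85 sabins.
Area = ΔA/Δα = 129.506/0.85 = 152.4 m².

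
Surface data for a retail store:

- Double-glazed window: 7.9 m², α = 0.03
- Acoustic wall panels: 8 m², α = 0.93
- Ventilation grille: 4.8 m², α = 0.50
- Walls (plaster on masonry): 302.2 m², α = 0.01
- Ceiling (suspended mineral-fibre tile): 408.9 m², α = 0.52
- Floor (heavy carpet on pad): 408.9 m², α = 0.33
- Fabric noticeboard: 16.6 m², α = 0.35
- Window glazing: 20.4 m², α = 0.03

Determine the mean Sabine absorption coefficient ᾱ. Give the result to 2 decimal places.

0.31

S = Σ Sᵢ = 7.9 + 8 + 4.8 + 302.2 + 408.9 + 408.9 + 16.6 + 20.4 = 1177.7 m².
Σ(Sᵢαᵢ) = 7.9*0.03 + 8*0.93 + 4.8*0.50 + 302.2*0.01 + 408.9*0.52 + 408.9*0.33 + 16.6*0.35 + 20.4*0.03 = 367.086.
ᾱ = 367.086 / 1177.7 = 0.31.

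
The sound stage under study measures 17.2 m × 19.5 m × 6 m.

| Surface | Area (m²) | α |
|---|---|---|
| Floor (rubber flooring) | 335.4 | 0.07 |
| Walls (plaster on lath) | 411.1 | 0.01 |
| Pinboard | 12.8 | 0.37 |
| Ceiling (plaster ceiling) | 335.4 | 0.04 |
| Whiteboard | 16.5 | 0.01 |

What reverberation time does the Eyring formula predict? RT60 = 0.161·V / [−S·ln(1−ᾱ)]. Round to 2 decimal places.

6.91 s

Total surface area S = 335.4 + 411.1 + 12.8 + 335.4 + 16.5 = 1111.2 m².
Absorption A = 335.4·0.07 + 411.1·0.01 + 12.8·0.37 + 335.4·0.04 + 16.5·0.01 = 45.906 sabins.
Mean coefficient ᾱ = A/S = 0.0413.
−S·ln(1−ᾱ) = −1111.2 × ln(1 − 0.0413) = 46.867.
V = 17.2 × 19.5 × 6 = 2012.4 m³.
T = 0.161·V/[−S·ln(1−ᾱ)] = 0.161·2012.4/46.867 = 6.91 s.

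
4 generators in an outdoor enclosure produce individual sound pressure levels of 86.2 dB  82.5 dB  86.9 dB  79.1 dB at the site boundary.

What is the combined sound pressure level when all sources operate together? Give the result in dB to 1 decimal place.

Sum in the linear (power) domain: Σ 10^(Lᵢ/10) = 10^(86.2/10) + 10^(82.5/10) + 10^(86.9/10) + 10^(79.1/10) = 1.166e+09.
Combined level = 10 log₁₀(1.166e+09) = 90.7 dB.

90.7 dB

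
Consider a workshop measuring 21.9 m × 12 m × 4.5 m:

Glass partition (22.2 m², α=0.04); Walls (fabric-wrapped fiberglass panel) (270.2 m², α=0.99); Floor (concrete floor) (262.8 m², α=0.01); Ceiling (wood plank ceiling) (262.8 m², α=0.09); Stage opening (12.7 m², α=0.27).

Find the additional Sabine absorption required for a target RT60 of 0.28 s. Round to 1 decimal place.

381.9 sabins

A₁ = Σ Sᵢαᵢ = 22.2*0.04 + 270.2*0.99 + 262.8*0.01 + 262.8*0.09 + 12.7*0.27 = 298.095 sabins.
V = 1182.6 m³. Required absorption A₂ = 0.161 × 1182.6 / 0.28 = 679.995 sabins.
ΔA = A₂ − A₁ = 679.995 − 298.095 = 381.9 sabins.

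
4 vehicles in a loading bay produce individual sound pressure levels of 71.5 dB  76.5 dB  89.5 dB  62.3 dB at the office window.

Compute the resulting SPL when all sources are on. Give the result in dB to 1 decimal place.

Sum in the linear (power) domain: Σ 10^(Lᵢ/10) = 10^(71.5/10) + 10^(76.5/10) + 10^(89.5/10) + 10^(62.3/10) = 9.517e+08.
Back to dB: 10·log₁₀ Σ = 89.8 dB.

89.8 dB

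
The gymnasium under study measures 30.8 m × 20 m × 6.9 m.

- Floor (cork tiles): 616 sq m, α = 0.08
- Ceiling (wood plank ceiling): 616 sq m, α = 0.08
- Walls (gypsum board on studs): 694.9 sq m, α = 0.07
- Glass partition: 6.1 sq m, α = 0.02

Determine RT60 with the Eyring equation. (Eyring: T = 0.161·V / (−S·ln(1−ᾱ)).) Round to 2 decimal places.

Total surface area S = 616 + 616 + 694.9 + 6.1 = 1933.0 sq m.
Absorption A = 616×0.08 + 616×0.08 + 694.9×0.07 + 6.1×0.02 = 147.325 sabins.
Mean coefficient ᾱ = A/S = 0.0762.
−S·ln(1−ᾱ) = −1933.0 × ln(1 − 0.0762) = 153.209.
V = 30.8 × 20 × 6.9 = 4250.4 m³.
RT60 = 0.161 × 4250.4 / 153.209 = 4.47 s.

4.47 s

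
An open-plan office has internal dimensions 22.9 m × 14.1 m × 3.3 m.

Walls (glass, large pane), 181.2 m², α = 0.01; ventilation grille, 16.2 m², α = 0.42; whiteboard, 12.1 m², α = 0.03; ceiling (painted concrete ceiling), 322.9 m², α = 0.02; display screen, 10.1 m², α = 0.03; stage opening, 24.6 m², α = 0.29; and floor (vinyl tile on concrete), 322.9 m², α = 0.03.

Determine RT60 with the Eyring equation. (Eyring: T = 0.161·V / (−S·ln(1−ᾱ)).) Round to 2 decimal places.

5.17 s

S = Σ Sᵢ = 890.0 m².
Absorption A = 181.2·0.01 + 16.2·0.42 + 12.1·0.03 + 322.9·0.02 + 10.1·0.03 + 24.6·0.29 + 322.9·0.03 = 32.561 sabins.
ᾱ = 32.561 / 890.0 = 0.0366.
−S·ln(1−ᾱ) = −890.0 × ln(1 − 0.0366) = 33.185.
V = 22.9 × 14.1 × 3.3 = 1065.537 m³.
T = 0.161·V/[−S·ln(1−ᾱ)] = 0.161·1065.537/33.185 = 5.17 s.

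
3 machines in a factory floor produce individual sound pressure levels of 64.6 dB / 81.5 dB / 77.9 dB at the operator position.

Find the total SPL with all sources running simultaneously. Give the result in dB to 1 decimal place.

83.1 dB

Σ 10^(Lᵢ/10) = 2.058e+08.
L_total = 10·log₁₀(2.058e+08) = 83.1 dB.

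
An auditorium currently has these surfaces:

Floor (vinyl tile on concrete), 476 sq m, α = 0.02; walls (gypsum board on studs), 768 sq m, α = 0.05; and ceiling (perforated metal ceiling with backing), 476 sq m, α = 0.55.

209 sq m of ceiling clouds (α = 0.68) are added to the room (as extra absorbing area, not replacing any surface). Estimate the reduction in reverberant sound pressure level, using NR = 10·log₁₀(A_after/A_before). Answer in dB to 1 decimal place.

1.6 dB

A_before = Σ Sᵢαᵢ = 476*0.02 + 768*0.05 + 476*0.55 = 309.720 sabins.
Added absorption = 209 × 0.68 = 142.120 sabins.
New total A_after = 451.840 sabins.
Reduction = 10 log₁₀(A_after/A_before) = 10 log₁₀(1.4589) = 1.6 dB.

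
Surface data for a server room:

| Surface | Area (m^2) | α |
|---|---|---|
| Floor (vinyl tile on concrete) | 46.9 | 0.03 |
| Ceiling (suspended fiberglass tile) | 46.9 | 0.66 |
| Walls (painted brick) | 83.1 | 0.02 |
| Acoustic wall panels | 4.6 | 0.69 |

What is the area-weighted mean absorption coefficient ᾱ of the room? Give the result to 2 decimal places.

Total surface area S = 181.5 m^2.
Σ(Sᵢαᵢ) = 46.9·0.03 + 46.9·0.66 + 83.1·0.02 + 4.6·0.69 = 37.197.
ᾱ = 37.197 / 181.5 = 0.20.

0.20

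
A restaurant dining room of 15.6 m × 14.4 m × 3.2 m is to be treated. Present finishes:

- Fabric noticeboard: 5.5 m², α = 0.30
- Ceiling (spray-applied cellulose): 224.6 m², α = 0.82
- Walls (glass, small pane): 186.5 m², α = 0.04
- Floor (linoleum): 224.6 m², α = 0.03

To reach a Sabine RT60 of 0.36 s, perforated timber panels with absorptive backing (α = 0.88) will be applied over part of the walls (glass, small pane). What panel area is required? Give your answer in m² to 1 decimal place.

144.6

Total absorption A₁ = 5.5·0.30 + 224.6·0.82 + 186.5·0.04 + 224.6·0.03
  = 1.650 + 184.172 + 7.460 + 6.738 = 200.020 m² sabins.
V = 718.848 m³. Target absorption A₂ = 0.161 × 718.848 / 0.36 = 321.485 sabins.
Absorption to add: 321.485 − 200.020 = 121.465 sabins.
Each m² of panel replacing the walls (glass, small pane) adds (0.88 − 0.04) = 0.84 sabins.
Panel area = 121.465 / 0.84 = 144.6 m².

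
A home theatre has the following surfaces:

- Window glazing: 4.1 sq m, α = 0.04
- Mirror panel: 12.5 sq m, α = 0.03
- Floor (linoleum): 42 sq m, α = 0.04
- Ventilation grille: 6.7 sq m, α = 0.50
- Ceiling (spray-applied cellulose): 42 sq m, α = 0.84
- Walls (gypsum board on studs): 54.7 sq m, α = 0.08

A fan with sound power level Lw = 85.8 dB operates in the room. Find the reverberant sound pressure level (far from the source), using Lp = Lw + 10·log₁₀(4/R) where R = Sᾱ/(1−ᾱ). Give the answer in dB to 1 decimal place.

Σ(Sᵢαᵢ) = 4.1×0.04 + 12.5×0.03 + 42×0.04 + 6.7×0.50 + 42×0.84 + 54.7×0.08 = 45.225; total area S = 162.0 sq m.
ᾱ = 0.2792, so room constant R = A/(1−ᾱ) = 62.743 sq m.
Lp = 85.8 + 10·log₁₀(4/62.743) = 85.8 + (-11.96) = 73.8 dB.

73.8 dB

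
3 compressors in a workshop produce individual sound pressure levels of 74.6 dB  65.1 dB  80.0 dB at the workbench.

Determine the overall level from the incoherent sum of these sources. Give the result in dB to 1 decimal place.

81.2 dB

Σ 10^(Lᵢ/10) = 1.321e+08.
Combined level = 10 log₁₀(1.321e+08) = 81.2 dB.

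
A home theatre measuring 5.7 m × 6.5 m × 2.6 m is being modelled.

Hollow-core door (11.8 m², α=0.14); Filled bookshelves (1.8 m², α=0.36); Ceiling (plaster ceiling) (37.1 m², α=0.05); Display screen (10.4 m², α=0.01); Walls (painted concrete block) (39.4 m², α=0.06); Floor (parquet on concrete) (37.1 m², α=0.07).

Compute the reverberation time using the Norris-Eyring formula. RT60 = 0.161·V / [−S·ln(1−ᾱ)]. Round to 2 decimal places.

1.63 s

S = Σ Sᵢ = 137.6 m².
Absorption A = 11.8·0.14 + 1.8·0.36 + 37.1·0.05 + 10.4·0.01 + 39.4·0.06 + 37.1·0.07 = 9.220 sabins.
ᾱ = 9.220 / 137.6 = 0.0670.
Eyring denominator: −S ln(1−ᾱ) = 9.543.
V = 5.7 × 6.5 × 2.6 = 96.33 m³.
T = 0.161·V/[−S·ln(1−ᾱ)] = 0.161·96.33/9.543 = 1.63 s.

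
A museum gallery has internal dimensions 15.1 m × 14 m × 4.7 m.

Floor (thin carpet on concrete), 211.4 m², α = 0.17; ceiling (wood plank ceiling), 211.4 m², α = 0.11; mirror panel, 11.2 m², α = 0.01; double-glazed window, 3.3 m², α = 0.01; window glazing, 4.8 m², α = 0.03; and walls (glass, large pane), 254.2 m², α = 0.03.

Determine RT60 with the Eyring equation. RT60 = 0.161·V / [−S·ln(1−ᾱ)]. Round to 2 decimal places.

Total surface area S = 211.4 + 211.4 + 11.2 + 3.3 + 4.8 + 254.2 = 696.3 m².
Absorption A = 211.4·0.17 + 211.4·0.11 + 11.2·0.01 + 3.3·0.01 + 4.8·0.03 + 254.2·0.03 = 67.107 sabins.
ᾱ = 67.107 / 696.3 = 0.0964.
−S·ln(1−ᾱ) = −696.3 × ln(1 − 0.0964) = 70.583.
V = 15.1 × 14 × 4.7 = 993.58 m³.
RT60 = 0.161 × 993.58 / 70.583 = 2.27 s.

2.27 s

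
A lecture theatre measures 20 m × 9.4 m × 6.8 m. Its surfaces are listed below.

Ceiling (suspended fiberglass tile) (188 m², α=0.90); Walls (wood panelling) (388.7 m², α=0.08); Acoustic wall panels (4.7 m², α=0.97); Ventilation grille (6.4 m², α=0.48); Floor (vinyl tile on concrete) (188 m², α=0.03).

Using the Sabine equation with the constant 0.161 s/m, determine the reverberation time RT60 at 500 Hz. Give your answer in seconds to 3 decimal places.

0.964 seconds

A = Σ Sᵢαᵢ = 188*0.90 + 388.7*0.08 + 4.7*0.97 + 6.4*0.48 + 188*0.03 = 213.567 sabins.
V = 20·9.4·6.8 = 1278.4 m³.
T = 0.161 V/A = 0.161·1278.4/213.567 = 0.964 s.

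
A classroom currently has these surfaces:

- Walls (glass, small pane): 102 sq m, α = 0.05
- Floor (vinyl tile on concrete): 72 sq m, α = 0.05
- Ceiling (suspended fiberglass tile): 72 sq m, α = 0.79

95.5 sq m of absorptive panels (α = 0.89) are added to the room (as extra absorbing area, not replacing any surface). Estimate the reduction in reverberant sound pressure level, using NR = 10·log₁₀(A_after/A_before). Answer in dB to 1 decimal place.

3.6 dB

A_before = Σ Sᵢαᵢ = 102·0.05 + 72·0.05 + 72·0.79 = 65.580 sabins.
Treatment contributes 95.5·0.89 = 84.995 sabins.
New total A_after = 150.575 sabins.
NR = 10·log₁₀(150.575/65.580) = 3.6 dB.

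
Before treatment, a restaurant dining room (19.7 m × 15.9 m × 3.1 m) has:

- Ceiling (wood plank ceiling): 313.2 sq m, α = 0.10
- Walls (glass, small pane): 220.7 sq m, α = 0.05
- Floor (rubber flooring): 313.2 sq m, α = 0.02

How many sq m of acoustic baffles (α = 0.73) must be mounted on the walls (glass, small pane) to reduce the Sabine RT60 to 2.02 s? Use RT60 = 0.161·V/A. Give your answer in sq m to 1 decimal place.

42.3

Summing Sᵢαᵢ: 31.320 + 11.035 + 6.264 → A₁ = 48.619 sabins.
V = 971.013 m³. Target absorption A₂ = 0.161 × 971.013 / 2.02 = 77.393 sabins.
ΔA needed = 77.393 − 48.619 = 28.774 sabins.
Each sq m of panel replacing the walls (glass, small pane) adds (0.73 − 0.05) = 0.68 sabins.
Panel area = 28.774 / 0.68 = 42.3 sq m.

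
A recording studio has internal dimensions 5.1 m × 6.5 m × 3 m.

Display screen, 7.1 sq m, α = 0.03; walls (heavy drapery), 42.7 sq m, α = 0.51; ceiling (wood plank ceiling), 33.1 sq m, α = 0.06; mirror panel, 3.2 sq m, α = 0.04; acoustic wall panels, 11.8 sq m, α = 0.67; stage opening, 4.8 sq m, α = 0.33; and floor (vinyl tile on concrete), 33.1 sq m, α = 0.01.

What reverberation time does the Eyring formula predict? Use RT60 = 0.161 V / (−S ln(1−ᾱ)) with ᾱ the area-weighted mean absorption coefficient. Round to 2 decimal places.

Total surface area S = 7.1 + 42.7 + 33.1 + 3.2 + 11.8 + 4.8 + 33.1 = 135.8 sq m.
Σ(Sᵢαᵢ) = 7.1×0.03 + 42.7×0.51 + 33.1×0.06 + 3.2×0.04 + 11.8×0.67 + 4.8×0.33 + 33.1×0.01 = 33.925.
ᾱ = 33.925 / 135.8 = 0.2498.
−S·ln(1−ᾱ) = −135.8 × ln(1 − 0.2498) = 39.031.
V = 5.1 × 6.5 × 3 = 99.45 m³.
RT60 = 0.161 × 99.45 / 39.031 = 0.41 s.

0.41 s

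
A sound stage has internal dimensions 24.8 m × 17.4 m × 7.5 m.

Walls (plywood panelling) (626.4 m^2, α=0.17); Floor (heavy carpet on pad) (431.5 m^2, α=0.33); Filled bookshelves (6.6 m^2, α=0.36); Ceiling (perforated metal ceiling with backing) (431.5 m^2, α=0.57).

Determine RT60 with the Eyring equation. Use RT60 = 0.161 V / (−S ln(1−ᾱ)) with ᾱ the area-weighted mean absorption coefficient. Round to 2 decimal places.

0.86 sec

S = Σ Sᵢ = 1496.0 m^2.
Σ(Sᵢαᵢ) = 626.4×0.17 + 431.5×0.33 + 6.6×0.36 + 431.5×0.57 = 497.214.
Mean coefficient ᾱ = A/S = 0.3324.
−S·ln(1−ᾱ) = −1496.0 × ln(1 − 0.3324) = 604.483.
V = 24.8 × 17.4 × 7.5 = 3236.4 m³.
T = 0.161·V/[−S·ln(1−ᾱ)] = 0.161·3236.4/604.483 = 0.86 s.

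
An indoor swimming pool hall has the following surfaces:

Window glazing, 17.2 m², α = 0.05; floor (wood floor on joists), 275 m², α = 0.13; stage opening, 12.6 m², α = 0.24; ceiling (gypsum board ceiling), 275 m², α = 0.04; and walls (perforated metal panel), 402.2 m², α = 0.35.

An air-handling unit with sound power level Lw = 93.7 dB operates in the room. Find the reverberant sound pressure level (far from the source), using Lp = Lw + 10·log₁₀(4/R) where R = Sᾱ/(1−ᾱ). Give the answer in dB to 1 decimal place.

Σ(Sᵢαᵢ) = 17.2·0.05 + 275·0.13 + 12.6·0.24 + 275·0.04 + 402.2·0.35 = 191.404; total area S = 982.0 m².
ᾱ = 0.1949, so room constant R = A/(1−ᾱ) = 237.739 m².
Lp = Lw + 10 log₁₀(4/R) = 93.7 -17.74 = 76.0 dB.

76.0 dB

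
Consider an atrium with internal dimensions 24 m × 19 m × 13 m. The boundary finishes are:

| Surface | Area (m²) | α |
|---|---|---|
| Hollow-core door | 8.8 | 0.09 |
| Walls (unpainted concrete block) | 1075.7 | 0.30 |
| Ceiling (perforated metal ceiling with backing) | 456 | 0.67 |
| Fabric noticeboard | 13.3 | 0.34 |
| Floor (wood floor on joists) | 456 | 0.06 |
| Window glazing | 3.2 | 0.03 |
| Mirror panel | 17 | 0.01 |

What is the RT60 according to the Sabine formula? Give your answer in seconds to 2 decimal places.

1.44 sec

Summing Sᵢαᵢ: 0.792 + 322.710 + 305.520 + 4.522 + 27.360 + 0.096 + 0.170 → A = 661.170 sabins.
Room volume: 5928 m³.
RT60 = 0.161 · V / A = 0.161 × 5928 / 661.170 = 1.44 s.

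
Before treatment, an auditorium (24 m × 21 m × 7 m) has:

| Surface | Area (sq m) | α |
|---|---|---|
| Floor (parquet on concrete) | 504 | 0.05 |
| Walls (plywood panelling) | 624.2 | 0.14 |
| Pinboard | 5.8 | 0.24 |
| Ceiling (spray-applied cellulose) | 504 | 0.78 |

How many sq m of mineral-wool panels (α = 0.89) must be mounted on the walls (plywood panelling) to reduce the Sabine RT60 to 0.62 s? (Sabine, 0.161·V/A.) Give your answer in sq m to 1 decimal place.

Total absorption A₁ = 504×0.05 + 624.2×0.14 + 5.8×0.24 + 504×0.78
  = 25.200 + 87.388 + 1.392 + 393.120 = 507.100 sq m sabins.
V = 3528 m³. Target absorption A₂ = 0.161 × 3528 / 0.62 = 916.142 sabins.
Absorption to add: 916.142 − 507.100 = 409.042 sabins.
Net gain per sq m: Δα = 0.89 − 0.14 = 0.75.
Panel area = 409.042 / 0.75 = 545.4 sq m.

545.4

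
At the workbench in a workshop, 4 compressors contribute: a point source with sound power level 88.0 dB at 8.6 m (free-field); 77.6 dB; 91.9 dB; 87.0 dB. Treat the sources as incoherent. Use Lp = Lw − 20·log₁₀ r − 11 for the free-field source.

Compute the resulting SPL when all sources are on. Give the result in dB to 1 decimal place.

Source at 8.6 m: Lp = 88.0 − 20·log₁₀(8.6) − 11 = 58.3 dB.
Sum in the linear (power) domain: Σ 10^(Lᵢ/10) = 10^(58.3/10) + 10^(77.6/10) + 10^(91.9/10) + 10^(87.0/10) = 2.108e+09.
Combined level = 10 log₁₀(2.108e+09) = 93.2 dB.

93.2 dB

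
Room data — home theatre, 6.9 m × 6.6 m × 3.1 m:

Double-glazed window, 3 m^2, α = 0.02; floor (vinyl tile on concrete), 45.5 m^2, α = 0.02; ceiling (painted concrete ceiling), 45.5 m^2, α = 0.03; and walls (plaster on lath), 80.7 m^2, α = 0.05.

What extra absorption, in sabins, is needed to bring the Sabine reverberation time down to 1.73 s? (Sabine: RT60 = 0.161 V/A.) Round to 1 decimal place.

6.8 sabins

A₁ = Σ Sᵢαᵢ = 3·0.02 + 45.5·0.02 + 45.5·0.03 + 80.7·0.05 = 6.370 sabins.
Target A₂ = 0.161·141.174/1.73 = 13.138 sabins (V = 141.174 m³).
ΔA = A₂ − A₁ = 13.138 − 6.370 = 6.8 sabins.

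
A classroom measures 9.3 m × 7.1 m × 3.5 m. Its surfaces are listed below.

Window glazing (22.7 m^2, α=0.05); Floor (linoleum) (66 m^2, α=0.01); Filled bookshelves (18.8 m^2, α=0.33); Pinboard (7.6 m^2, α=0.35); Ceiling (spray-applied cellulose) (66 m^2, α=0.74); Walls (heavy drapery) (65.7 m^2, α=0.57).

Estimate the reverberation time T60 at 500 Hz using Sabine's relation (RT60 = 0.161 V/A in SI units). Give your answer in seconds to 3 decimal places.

0.384 seconds

A = Σ Sᵢαᵢ = 22.7·0.05 + 66·0.01 + 18.8·0.33 + 7.6·0.35 + 66·0.74 + 65.7·0.57 = 96.948 sabins.
Room volume: 231.105 m³.
T = 0.161 V/A = 0.161·231.105/96.948 = 0.384 s.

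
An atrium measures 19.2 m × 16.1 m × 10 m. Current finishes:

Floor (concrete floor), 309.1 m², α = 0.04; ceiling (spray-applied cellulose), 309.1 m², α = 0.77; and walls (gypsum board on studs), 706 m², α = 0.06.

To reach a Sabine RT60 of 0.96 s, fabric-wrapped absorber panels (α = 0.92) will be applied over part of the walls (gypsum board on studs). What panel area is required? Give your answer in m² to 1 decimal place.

Total absorption A₁ = 309.1*0.04 + 309.1*0.77 + 706*0.06
  = 12.364 + 238.007 + 42.360 = 292.731 m² sabins.
Required A₂ = 0.161·3091.2/0.96 = 518.420 sabins.
ΔA needed = 518.420 − 292.731 = 225.689 sabins.
Each m² of panel replacing the walls (gypsum board on studs) adds (0.92 − 0.06) = 0.86 sabins.
Panel area = 225.689 / 0.86 = 262.4 m².

262.4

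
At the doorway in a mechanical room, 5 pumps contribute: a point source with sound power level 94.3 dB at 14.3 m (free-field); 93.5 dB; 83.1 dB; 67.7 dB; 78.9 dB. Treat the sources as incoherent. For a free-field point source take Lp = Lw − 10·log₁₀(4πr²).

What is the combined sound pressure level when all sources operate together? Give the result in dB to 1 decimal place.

94.0 dB

Source at 14.3 m: Lp = 94.3 − 10·log₁₀(4π·14.3²) = 94.3 − 10·log₁₀(2569.697) = 60.2 dB.
Σ 10^(Lᵢ/10) = 2.527e+09.
Combined level = 10 log₁₀(2.527e+09) = 94.0 dB.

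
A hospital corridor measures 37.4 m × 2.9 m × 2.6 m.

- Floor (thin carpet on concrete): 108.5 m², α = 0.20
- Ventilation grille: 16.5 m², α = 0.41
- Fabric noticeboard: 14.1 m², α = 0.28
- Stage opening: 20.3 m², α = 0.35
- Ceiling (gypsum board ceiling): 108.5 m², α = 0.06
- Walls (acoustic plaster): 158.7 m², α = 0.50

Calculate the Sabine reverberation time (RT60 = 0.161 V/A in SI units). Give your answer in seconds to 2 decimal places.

0.36 seconds

Summing Sᵢαᵢ: 21.700 + 6.765 + 3.948 + 7.105 + 6.510 + 79.350 → A = 125.378 sabins.
Room volume: 281.996 m³.
T = 0.161 V/A = 0.161·281.996/125.378 = 0.36 s.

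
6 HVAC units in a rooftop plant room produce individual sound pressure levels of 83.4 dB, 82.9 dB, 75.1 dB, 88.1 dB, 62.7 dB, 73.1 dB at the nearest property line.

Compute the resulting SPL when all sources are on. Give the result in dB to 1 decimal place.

Sum in the linear (power) domain: Σ 10^(Lᵢ/10) = 10^(83.4/10) + 10^(82.9/10) + 10^(75.1/10) + 10^(88.1/10) + 10^(62.7/10) + 10^(73.1/10) = 1.114e+09.
Back to dB: 10·log₁₀ Σ = 90.5 dB.

90.5 dB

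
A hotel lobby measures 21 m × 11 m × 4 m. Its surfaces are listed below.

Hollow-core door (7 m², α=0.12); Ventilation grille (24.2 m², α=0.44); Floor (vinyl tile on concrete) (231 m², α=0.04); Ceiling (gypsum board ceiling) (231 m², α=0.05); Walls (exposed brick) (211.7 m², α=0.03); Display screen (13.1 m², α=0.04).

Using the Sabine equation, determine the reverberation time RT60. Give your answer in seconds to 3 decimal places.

3.800 seconds

Summing Sᵢαᵢ: 0.840 + 10.648 + 9.240 + 11.550 + 6.351 + 0.524 → A = 39.153 sabins.
Room volume: 924 m³.
T = 0.161 V/A = 0.161·924/39.153 = 3.800 s.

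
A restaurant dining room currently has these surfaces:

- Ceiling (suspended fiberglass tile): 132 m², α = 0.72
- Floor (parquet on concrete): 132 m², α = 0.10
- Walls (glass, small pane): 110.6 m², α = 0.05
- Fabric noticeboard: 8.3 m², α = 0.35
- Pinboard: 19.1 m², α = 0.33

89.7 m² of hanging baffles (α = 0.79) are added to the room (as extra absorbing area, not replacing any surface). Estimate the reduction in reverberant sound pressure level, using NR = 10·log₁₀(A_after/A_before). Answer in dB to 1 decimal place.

2.0 dB

A_before = Σ Sᵢαᵢ = 132*0.72 + 132*0.10 + 110.6*0.05 + 8.3*0.35 + 19.1*0.33 = 122.978 sabins.
Added absorption = 89.7 × 0.79 = 70.863 sabins.
A_after = 122.978 + 70.863 = 193.841 sabins.
Reduction = 10 log₁₀(A_after/A_before) = 10 log₁₀(1.5762) = 2.0 dB.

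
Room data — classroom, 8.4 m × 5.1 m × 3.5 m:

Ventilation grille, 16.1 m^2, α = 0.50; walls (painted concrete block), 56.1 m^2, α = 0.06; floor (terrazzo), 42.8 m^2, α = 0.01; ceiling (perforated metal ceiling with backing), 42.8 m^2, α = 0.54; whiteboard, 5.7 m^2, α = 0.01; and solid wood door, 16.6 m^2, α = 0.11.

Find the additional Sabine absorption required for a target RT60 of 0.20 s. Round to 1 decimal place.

83.9 sabins

Equivalent absorption area: A₁ = 16.1×0.50 + 56.1×0.06 + 42.8×0.01 + 42.8×0.54 + 5.7×0.01 + 16.6×0.11 = 36.839 m^2.
For T = 0.20 s, need A₂ = 0.161·V/T = 0.161·149.94/0.20 = 120.702 sabins.
Shortfall: 120.702 − 36.839 = 83.9 sabins.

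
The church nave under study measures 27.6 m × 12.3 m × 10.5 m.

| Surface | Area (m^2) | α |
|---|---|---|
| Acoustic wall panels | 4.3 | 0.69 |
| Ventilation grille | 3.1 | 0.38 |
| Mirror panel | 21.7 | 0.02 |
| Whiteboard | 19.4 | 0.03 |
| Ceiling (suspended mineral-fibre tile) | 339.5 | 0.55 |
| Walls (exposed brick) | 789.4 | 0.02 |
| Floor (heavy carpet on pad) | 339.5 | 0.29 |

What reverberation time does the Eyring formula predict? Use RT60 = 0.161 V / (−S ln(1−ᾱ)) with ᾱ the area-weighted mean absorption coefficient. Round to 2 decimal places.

Total surface area S = 4.3 + 3.1 + 21.7 + 19.4 + 339.5 + 789.4 + 339.5 = 1516.9 m^2.
Absorption A = 4.3×0.69 + 3.1×0.38 + 21.7×0.02 + 19.4×0.03 + 339.5×0.55 + 789.4×0.02 + 339.5×0.29 = 306.129 sabins.
ᾱ = 306.129 / 1516.9 = 0.2018.
Eyring denominator: −S ln(1−ᾱ) = 341.903.
V = 27.6 × 12.3 × 10.5 = 3564.54 m³.
T = 0.161·V/[−S·ln(1−ᾱ)] = 0.161·3564.54/341.903 = 1.68 s.

1.68 sec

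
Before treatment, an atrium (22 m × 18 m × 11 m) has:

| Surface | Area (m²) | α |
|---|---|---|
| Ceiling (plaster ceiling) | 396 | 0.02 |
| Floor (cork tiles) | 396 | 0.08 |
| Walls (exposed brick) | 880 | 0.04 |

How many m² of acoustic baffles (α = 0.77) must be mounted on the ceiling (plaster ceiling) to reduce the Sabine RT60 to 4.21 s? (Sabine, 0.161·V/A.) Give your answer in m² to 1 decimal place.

122.4

Equivalent absorption area: A₁ = 396*0.02 + 396*0.08 + 880*0.04 = 74.800 m².
Required A₂ = 0.161·4356/4.21 = 166.583 sabins.
ΔA needed = 166.583 − 74.800 = 91.783 sabins.
Each m² of panel replacing the ceiling (plaster ceiling) adds (0.77 − 0.02) = 0.75 sabins.
Panel area = 91.783 / 0.75 = 122.4 m².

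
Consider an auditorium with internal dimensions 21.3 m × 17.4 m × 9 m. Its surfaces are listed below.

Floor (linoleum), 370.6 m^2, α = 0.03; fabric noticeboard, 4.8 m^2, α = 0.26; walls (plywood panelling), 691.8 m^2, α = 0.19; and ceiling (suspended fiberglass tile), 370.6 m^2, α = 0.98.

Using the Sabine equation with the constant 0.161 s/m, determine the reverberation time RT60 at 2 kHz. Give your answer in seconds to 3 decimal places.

1.059 s

A = Σ Sᵢαᵢ = 370.6·0.03 + 4.8·0.26 + 691.8·0.19 + 370.6·0.98 = 506.996 sabins.
V = 21.3·17.4·9 = 3335.58 m³.
Sabine: RT60 = 0.161 × 3335.58 / 506.996 = 1.059 s.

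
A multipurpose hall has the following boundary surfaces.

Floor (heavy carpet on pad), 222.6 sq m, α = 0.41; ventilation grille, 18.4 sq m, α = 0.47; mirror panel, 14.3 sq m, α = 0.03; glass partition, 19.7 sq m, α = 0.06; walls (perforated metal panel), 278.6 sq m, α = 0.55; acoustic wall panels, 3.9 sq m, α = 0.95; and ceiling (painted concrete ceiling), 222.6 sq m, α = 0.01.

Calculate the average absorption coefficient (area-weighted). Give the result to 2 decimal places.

0.33

Total surface area S = 780.1 sq m.
A = 222.6×0.41 + 18.4×0.47 + 14.3×0.03 + 19.7×0.06 + 278.6×0.55 + 3.9×0.95 + 222.6×0.01 = 260.686 sabins.
ᾱ = 260.686 / 780.1 = 0.33.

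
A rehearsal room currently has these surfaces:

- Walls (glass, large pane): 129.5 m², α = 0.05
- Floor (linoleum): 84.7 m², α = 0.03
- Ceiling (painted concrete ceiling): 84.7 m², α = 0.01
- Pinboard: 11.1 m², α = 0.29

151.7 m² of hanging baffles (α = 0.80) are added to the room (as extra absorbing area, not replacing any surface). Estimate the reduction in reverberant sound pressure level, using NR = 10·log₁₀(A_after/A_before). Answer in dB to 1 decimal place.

10.1 dB

Summing Sᵢαᵢ: 6.475 + 2.541 + 0.847 + 3.219 → A_before = 13.082 sabins.
Added absorption = 151.7 × 0.80 = 121.360 sabins.
A_after = 13.082 + 121.360 = 134.442 sabins.
Reduction = 10 log₁₀(A_after/A_before) = 10 log₁₀(10.2769) = 10.1 dB.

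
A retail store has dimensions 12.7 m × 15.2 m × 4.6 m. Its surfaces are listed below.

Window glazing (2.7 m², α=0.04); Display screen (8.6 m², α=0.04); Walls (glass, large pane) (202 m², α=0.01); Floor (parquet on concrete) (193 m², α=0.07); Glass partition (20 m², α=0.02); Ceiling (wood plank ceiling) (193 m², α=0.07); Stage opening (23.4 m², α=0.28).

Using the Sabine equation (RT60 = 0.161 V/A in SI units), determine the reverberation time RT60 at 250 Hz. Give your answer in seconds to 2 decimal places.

Summing Sᵢαᵢ: 0.108 + 0.344 + 2.020 + 13.510 + 0.400 + 13.510 + 6.552 → A = 36.444 sabins.
Volume V = 12.7 × 15.2 × 4.6 = 887.984 m³.
RT60 = 0.161 · V / A = 0.161 × 887.984 / 36.444 = 3.92 s.

3.92 sec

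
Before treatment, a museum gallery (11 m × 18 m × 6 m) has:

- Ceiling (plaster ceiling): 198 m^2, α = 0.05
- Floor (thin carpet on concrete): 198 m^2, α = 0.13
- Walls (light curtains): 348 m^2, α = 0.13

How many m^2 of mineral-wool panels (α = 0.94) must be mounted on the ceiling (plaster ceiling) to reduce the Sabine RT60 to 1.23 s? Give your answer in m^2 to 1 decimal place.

Equivalent absorption area: A₁ = 198×0.05 + 198×0.13 + 348×0.13 = 80.880 m^2.
Required A₂ = 0.161·1188/1.23 = 155.502 sabins.
Absorption to add: 155.502 − 80.880 = 74.622 sabins.
Net gain per m^2: Δα = 0.94 − 0.05 = 0.89.
Panel area = 74.622 / 0.89 = 83.8 m^2.

83.8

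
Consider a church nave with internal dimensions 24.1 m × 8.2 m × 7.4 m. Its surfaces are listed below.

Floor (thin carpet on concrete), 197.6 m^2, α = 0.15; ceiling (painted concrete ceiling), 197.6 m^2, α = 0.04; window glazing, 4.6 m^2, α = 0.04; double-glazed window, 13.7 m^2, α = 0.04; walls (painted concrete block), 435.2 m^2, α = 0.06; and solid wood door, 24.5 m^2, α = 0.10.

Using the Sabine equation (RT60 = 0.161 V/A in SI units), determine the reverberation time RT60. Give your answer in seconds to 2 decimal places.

3.52 seconds

Equivalent absorption area: A = 197.6*0.15 + 197.6*0.04 + 4.6*0.04 + 13.7*0.04 + 435.2*0.06 + 24.5*0.10 = 66.838 m^2.
Room volume: 1462.388 m³.
RT60 = 0.161 · V / A = 0.161 × 1462.388 / 66.838 = 3.52 s.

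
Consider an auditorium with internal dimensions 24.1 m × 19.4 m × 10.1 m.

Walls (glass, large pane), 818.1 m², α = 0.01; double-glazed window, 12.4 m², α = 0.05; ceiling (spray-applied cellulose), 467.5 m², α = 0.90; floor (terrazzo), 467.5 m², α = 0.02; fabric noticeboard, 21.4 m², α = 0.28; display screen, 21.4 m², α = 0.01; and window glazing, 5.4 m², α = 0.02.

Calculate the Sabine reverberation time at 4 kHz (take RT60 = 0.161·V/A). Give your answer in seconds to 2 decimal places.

Summing Sᵢαᵢ: 8.181 + 0.620 + 420.750 + 9.350 + 5.992 + 0.214 + 0.108 → A = 445.215 sabins.
Room volume: 4722.154 m³.
RT60 = 0.161 · V / A = 0.161 × 4722.154 / 445.215 = 1.71 s.

1.71 sec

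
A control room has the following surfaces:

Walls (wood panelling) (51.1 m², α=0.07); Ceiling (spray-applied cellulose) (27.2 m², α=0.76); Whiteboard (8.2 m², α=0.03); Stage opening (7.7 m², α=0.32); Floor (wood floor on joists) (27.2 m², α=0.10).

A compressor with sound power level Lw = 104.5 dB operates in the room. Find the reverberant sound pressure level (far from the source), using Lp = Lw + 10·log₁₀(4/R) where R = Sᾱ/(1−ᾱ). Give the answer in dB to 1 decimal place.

94.6 dB

A = 29.679 sabins; S = 121.4 m².
ᾱ = 29.679/121.4 = 0.2445; R = Sᾱ/(1−ᾱ) = 29.679/(1−0.2445) = 39.284 m².
Lp = Lw + 10 log₁₀(4/R) = 104.5 -9.92 = 94.6 dB.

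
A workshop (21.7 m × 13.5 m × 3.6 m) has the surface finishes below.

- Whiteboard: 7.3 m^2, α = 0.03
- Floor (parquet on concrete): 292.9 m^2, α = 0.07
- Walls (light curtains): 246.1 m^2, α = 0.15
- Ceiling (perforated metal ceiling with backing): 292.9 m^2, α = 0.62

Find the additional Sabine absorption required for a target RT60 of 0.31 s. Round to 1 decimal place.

308.5 sabins

Summing Sᵢαᵢ: 0.219 + 20.503 + 36.915 + 181.598 → A₁ = 239.235 sabins.
For T = 0.31 s, need A₂ = 0.161·V/T = 0.161·1054.62/0.31 = 547.722 sabins.
Additional absorption ΔA = 547.722 − 239.235 = 308.5 sabins.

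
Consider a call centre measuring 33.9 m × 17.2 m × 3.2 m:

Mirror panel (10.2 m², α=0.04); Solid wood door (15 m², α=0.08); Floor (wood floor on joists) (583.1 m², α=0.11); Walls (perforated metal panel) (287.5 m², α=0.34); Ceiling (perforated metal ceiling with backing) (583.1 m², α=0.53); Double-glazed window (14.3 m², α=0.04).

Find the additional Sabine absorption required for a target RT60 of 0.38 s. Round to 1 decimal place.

317.4 sabins

Equivalent absorption area: A₁ = 10.2·0.04 + 15·0.08 + 583.1·0.11 + 287.5·0.34 + 583.1·0.53 + 14.3·0.04 = 473.114 m².
Target A₂ = 0.161·1865.856/0.38 = 790.534 sabins (V = 1865.856 m³).
Additional absorption ΔA = 790.534 − 473.114 = 317.4 sabins.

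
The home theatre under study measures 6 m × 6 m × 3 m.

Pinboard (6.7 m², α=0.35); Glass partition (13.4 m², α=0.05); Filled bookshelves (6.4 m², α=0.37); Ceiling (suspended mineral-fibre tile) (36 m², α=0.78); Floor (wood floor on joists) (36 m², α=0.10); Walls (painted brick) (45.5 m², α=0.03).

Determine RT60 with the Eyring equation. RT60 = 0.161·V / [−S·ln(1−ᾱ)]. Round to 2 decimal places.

0.39 s

Total surface area S = 6.7 + 13.4 + 6.4 + 36 + 36 + 45.5 = 144.0 m².
Absorption A = 6.7×0.35 + 13.4×0.05 + 6.4×0.37 + 36×0.78 + 36×0.10 + 45.5×0.03 = 38.428 sabins.
Mean coefficient ᾱ = A/S = 0.2669.
−S·ln(1−ᾱ) = −144.0 × ln(1 − 0.2669) = 44.708.
V = 6 × 6 × 3 = 108 m³.
RT60 = 0.161 × 108 / 44.708 = 0.39 s.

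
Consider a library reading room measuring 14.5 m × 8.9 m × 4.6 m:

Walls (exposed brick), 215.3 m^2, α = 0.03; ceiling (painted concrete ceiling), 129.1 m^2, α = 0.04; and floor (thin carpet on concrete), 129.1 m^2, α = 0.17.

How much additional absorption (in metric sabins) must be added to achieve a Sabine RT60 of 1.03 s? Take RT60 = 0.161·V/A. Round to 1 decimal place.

A₁ = Σ Sᵢαᵢ = 215.3×0.03 + 129.1×0.04 + 129.1×0.17 = 33.570 sabins.
V = 593.63 m³. Required absorption A₂ = 0.161 × 593.63 / 1.03 = 92.791 sabins.
Shortfall: 92.791 − 33.570 = 59.2 sabins.

59.2 sabins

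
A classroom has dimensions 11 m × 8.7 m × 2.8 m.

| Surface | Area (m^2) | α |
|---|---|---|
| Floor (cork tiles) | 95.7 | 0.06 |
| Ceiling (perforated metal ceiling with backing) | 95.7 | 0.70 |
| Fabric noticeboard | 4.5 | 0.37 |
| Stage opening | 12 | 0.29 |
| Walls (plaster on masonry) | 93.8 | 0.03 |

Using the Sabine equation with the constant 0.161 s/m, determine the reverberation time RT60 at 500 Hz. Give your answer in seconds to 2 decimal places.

Total absorption A = 95.7·0.06 + 95.7·0.70 + 4.5·0.37 + 12·0.29 + 93.8·0.03
  = 5.742 + 66.990 + 1.665 + 3.480 + 2.814 = 80.691 m^2 sabins.
Room volume: 267.96 m³.
RT60 = 0.161 · V / A = 0.161 × 267.96 / 80.691 = 0.53 s.

0.53 s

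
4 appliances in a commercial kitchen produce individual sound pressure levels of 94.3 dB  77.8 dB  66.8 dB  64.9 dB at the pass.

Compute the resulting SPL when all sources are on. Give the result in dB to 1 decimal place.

Sum in the linear (power) domain: Σ 10^(Lᵢ/10) = 10^(94.3/10) + 10^(77.8/10) + 10^(66.8/10) + 10^(64.9/10) = 2.76e+09.
L_total = 10·log₁₀(2.76e+09) = 94.4 dB.

94.4 dB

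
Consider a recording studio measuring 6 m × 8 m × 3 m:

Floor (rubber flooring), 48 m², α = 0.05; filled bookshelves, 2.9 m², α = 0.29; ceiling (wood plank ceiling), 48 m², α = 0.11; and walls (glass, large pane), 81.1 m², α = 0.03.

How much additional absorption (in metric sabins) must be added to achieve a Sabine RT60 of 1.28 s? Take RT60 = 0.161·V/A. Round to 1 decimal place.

Summing Sᵢαᵢ: 2.400 + 0.841 + 5.280 + 2.433 → A₁ = 10.954 sabins.
V = 144 m³. Required absorption A₂ = 0.161 × 144 / 1.28 = 18.113 sabins.
Shortfall: 18.113 − 10.954 = 7.2 sabins.

7.2 sabins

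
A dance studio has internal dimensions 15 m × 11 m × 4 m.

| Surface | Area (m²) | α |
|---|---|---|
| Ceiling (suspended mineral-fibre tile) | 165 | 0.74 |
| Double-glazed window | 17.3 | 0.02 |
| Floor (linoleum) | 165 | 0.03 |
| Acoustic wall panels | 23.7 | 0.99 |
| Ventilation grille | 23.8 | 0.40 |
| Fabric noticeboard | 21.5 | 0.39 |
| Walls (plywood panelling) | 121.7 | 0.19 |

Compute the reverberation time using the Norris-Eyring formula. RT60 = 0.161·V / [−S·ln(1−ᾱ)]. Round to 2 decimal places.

Total surface area S = 165 + 17.3 + 165 + 23.7 + 23.8 + 21.5 + 121.7 = 538.0 m².
Σ(Sᵢαᵢ) = 165×0.74 + 17.3×0.02 + 165×0.03 + 23.7×0.99 + 23.8×0.40 + 21.5×0.39 + 121.7×0.19 = 191.887.
ᾱ = 191.887 / 538.0 = 0.3567.
Eyring denominator: −S ln(1−ᾱ) = 237.336.
V = 15 × 11 × 4 = 660 m³.
T = 0.161·V/[−S·ln(1−ᾱ)] = 0.161·660/237.336 = 0.45 s.

0.45 seconds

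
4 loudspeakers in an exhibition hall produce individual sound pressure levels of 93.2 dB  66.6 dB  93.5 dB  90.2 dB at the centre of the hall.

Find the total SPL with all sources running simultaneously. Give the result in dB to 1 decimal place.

97.3 dB

Converting to relative power and adding: 10^(93.2/10) + 10^(66.6/10) + 10^(93.5/10) + 10^(90.2/10) = 5.38e+09.
L_total = 10·log₁₀(5.38e+09) = 97.3 dB.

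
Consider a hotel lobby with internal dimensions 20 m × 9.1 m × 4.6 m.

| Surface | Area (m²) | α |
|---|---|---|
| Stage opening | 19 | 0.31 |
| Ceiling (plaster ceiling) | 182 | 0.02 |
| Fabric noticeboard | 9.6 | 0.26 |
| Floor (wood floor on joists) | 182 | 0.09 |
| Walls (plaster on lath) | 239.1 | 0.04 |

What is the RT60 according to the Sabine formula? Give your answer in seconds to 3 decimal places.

3.550 s

Total absorption A = 19*0.31 + 182*0.02 + 9.6*0.26 + 182*0.09 + 239.1*0.04
  = 5.890 + 3.640 + 2.496 + 16.380 + 9.564 = 37.970 m² sabins.
V = 20·9.1·4.6 = 837.2 m³.
RT60 = 0.161 · V / A = 0.161 × 837.2 / 37.970 = 3.550 s.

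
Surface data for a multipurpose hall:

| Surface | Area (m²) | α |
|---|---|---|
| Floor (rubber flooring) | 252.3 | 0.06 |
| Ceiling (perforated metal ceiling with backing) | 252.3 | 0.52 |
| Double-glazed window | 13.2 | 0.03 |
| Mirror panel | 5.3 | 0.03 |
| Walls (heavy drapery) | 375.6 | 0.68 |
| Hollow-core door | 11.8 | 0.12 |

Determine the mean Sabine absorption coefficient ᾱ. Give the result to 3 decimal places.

S = Σ Sᵢ = 252.3 + 252.3 + 13.2 + 5.3 + 375.6 + 11.8 = 910.5 m².
Weighted sum Σ Sα = 403.713.
ᾱ = 403.713 / 910.5 = 0.443.

0.443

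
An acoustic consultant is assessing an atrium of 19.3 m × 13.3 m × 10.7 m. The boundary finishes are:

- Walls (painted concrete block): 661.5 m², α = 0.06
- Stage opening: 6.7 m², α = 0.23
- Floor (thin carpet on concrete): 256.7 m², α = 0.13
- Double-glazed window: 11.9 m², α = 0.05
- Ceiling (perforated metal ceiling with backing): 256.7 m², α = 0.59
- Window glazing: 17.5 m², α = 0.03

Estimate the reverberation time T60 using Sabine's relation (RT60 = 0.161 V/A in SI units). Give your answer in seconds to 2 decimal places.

Equivalent absorption area: A = 661.5·0.06 + 6.7·0.23 + 256.7·0.13 + 11.9·0.05 + 256.7·0.59 + 17.5·0.03 = 227.175 m².
Volume V = 19.3 × 13.3 × 10.7 = 2746.583 m³.
Sabine: RT60 = 0.161 × 2746.583 / 227.175 = 1.95 s.

1.95 seconds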